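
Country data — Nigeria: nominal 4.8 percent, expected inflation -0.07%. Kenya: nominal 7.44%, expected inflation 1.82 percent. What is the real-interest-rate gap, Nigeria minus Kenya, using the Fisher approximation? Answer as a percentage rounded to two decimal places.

-0.75%

Nigeria: 4.8% − (-0.07%) = 4.870%
Kenya: 7.44% − 1.82% = 5.620%
Differential = -0.750% → -0.75%.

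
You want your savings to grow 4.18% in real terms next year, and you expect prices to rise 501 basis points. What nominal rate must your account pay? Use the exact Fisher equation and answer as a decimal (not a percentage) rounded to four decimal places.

(1 + i) = (1 + r)(1 + π) = 1.04180 × 1.05010 = 1.09399418
i = 1.09399418 − 1, so the required nominal rate is 0.0940.

0.0940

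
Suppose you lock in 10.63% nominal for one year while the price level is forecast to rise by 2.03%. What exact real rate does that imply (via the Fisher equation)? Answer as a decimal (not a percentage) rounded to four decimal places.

0.0843

By the Fisher equation, 1 + r = (1 + i)/(1 + π).
1 + r = 1.10630 / 1.02030 = 1.084289
r = 1.084289 − 1 = 8.4289%, i.e. 0.0843.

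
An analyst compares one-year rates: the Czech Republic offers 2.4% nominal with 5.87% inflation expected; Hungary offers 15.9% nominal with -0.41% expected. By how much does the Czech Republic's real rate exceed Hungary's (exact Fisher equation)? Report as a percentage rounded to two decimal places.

-19.65%

The Czech Republic: (1 + 0.0240)/(1 + 0.0587) − 1 = -3.2776%
Hungary: (1 + 0.1590)/(1 − 0.0041) − 1 = 16.3771%
Differential = -3.2776% − 16.3771% = -19.6548% → -19.65%.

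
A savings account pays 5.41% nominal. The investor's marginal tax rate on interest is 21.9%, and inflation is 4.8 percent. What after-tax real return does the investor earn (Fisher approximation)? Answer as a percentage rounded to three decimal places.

After-tax nominal return = 5.41% × (1 − 0.219) = 4.22521%.
r ≈ 4.22521% − 4.8% → -0.575%.

-0.575%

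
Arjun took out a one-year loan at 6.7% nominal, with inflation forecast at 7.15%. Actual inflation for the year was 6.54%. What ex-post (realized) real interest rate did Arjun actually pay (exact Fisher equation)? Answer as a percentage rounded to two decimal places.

Ex-post: (1 + 0.0670)/(1 + 0.0654) − 1 = 0.1502%
So the realized real rate is 0.15%.

0.15%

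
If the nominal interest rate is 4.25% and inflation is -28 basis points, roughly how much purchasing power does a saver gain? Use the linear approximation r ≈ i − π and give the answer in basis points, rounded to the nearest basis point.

r ≈ i − π = 4.25% − (-0.28%) = 453 basis points.

453 basis points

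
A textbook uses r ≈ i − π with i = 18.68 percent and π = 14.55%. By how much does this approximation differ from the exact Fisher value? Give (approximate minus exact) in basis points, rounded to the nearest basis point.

Approximate: r ≈ 18.680% − 14.550% = 4.1300%
Exact: (1 + 0.1868)/(1 + 0.1455) − 1 = 3.6054%
Error = 4.1300% − 3.6054% = 0.5246% → 52 basis points.

52 basis points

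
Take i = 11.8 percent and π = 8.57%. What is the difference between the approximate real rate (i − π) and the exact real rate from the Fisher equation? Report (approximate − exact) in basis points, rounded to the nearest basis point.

25 basis points

Approximate: r ≈ 11.800% − 8.570% = 3.2300%
Exact: (1 + 0.1180)/(1 + 0.0857) − 1 = 2.97504%
Error = 3.2300% − 2.97504% = 0.25496% → 25 basis points.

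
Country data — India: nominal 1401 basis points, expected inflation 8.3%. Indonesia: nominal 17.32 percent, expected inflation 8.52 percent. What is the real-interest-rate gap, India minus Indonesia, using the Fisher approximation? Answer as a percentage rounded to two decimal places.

-3.09%

India: 14.01% − 8.3% = 5.710%
Indonesia: 17.32% − 8.52% = 8.800%
Differential = -3.090% → -3.09%.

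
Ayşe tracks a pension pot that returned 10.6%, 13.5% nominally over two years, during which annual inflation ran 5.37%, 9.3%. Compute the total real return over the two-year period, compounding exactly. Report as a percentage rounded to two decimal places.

Nominal growth factor = 1.1060 × 1.1350 = 1.255310
Price-level growth factor = 1.0537 × 1.0930 = 1.151694
Real growth factor = 1.255310 / 1.151694 = 1.089968
Total real return = 1.089968 − 1 → 9.00%.

9.00%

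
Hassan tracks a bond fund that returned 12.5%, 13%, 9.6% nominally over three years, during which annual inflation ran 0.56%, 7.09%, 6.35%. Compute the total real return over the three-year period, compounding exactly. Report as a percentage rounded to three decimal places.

Nominal growth factor = 1.1250 × 1.1300 × 1.0960 = 1.393290
Price-level growth factor = 1.0056 × 1.0709 × 1.0635 = 1.145280
Real growth factor = 1.393290 / 1.145280 = 1.216550
Total real return = 1.216550 − 1 → 21.655%.

21.655%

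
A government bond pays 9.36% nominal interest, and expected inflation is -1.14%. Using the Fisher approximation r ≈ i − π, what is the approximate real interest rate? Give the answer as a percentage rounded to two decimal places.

r ≈ i − π = 9.36% − (-1.14%) = 10.50%.

10.50%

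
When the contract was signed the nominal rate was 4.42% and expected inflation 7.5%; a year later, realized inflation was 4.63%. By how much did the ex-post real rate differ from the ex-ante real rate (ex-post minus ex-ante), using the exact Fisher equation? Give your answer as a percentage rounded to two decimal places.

2.66%

Ex-ante: (1 + 0.0442)/(1 + 0.0750) − 1 = -2.8651%
Ex-post: (1 + 0.0442)/(1 + 0.0463) − 1 = -0.2007%
Difference (ex-post − ex-ante) = 2.6644% → 2.66%.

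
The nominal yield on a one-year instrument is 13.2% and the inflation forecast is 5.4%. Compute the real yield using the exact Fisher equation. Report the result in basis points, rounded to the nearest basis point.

1 + r = 1.13200 / 1.05400 = 1.074004
r = 1.074004 − 1 = 7.4004%, i.e. 740 basis points.

740 basis points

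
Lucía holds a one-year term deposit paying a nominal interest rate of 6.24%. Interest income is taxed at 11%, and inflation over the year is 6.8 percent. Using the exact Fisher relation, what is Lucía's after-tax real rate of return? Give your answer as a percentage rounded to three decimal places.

-1.167%

After-tax nominal return = 6.24% × (1 − 0.11) = 5.5536%.
1 + r = 1.055536 / 1.06800 = 0.988330
After-tax real rate = 0.988330 − 1 → -1.167%.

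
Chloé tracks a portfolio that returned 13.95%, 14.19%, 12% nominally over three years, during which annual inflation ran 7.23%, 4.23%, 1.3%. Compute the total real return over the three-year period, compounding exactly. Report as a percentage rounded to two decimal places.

28.72%

Compound the nominal returns: 1.1395 × 1.1419 × 1.1200 = 1.457338.
Compound inflation: 1.0723 × 1.0423 × 1.0130 = 1.132188.
Deflate: 1.457338 / 1.132188 = 1.287188.
Total real return = 1.287188 − 1 → 28.72%.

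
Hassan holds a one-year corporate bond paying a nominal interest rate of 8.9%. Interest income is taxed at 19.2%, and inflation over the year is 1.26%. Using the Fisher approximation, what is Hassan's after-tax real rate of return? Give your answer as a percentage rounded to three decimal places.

5.931%

After-tax nominal return = 8.9% × (1 − 0.192) = 7.1912%.
r ≈ 7.1912% − 1.26% → 5.931%.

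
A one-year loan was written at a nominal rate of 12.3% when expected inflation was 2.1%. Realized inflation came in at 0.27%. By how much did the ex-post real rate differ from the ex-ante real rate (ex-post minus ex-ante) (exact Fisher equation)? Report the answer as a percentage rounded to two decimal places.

2.01%

Ex-ante: (1 + 0.1230)/(1 + 0.0210) − 1 = 9.9902%
Ex-post: (1 + 0.1230)/(1 + 0.0027) − 1 = 11.9976%
Difference (ex-post − ex-ante) = 2.0074% → 2.01%.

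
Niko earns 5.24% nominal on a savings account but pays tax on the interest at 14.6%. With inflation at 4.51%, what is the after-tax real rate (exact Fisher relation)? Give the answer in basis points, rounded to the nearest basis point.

-3 basis points

After-tax nominal return = 5.24% × (1 − 0.146) = 4.47496%.
1 + r = 1.0447496 / 1.04510 = 0.999665
After-tax real rate = 0.999665 − 1 → -3 basis points.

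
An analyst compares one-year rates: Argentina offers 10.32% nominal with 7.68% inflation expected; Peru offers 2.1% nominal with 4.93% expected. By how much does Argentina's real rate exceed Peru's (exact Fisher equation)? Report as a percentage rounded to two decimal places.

Argentina: (1 + 0.1032)/(1 + 0.0768) − 1 = 2.4517%
Peru: (1 + 0.0210)/(1 + 0.0493) − 1 = -2.6970%
Differential = 2.4517% − (-2.6970%) = 5.1487% → 5.15%.

5.15%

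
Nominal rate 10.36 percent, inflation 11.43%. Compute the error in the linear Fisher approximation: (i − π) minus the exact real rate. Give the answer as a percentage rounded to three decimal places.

Approximate: r ≈ 10.360% − 11.430% = -1.0700%
Exact: (1 + 0.1036)/(1 + 0.1143) − 1 = -0.9602%
Error = -1.0700% − (-0.9602%) = -0.1098% → -0.110%.

-0.110%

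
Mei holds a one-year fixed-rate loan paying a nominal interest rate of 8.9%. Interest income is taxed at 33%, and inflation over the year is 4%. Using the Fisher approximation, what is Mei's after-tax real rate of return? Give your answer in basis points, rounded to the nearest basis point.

196 basis points

After-tax nominal return = 8.9% × (1 − 0.33) = 5.9630%.
r ≈ 5.9630% − 4% → 196 basis points.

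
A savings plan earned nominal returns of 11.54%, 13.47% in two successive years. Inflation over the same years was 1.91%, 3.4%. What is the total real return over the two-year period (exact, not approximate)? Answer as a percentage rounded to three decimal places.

Compound the nominal returns: 1.1154 × 1.1347 = 1.265644.
Compound inflation: 1.0191 × 1.0340 = 1.053749.
Deflate: 1.265644 / 1.053749 = 1.201087.
Total real return = 1.201087 − 1 → 20.109%.

20.109%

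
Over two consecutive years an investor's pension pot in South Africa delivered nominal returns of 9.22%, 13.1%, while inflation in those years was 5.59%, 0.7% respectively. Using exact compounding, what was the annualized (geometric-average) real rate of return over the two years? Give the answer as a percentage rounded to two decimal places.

Compound the nominal returns: 1.0922 × 1.1310 = 1.23527820.
Compound inflation: 1.0559 × 1.0070 = 1.06329130.
Deflate: 1.23527820 / 1.06329130 = 1.16174956.
Annualized real rate = 1.16174956^(1/2) − 1 = 7.7845% → 7.78%.

7.78%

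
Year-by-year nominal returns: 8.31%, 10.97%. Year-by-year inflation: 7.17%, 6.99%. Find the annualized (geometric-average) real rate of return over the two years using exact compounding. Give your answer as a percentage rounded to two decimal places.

Nominal growth factor = 1.0831 × 1.1097 = 1.20191607
Price-level growth factor = 1.0717 × 1.0699 = 1.14661183
Real growth factor = 1.20191607 / 1.14661183 = 1.04823275
Annualized real rate = 1.04823275^(1/2) − 1 = 2.3832% → 2.38%.

2.38%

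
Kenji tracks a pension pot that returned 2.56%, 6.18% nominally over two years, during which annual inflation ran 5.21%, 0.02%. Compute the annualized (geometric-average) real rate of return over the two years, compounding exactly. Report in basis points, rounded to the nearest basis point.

173 basis points

Nominal growth factor = 1.0256 × 1.0618 = 1.08898208
Price-level growth factor = 1.0521 × 1.0002 = 1.05231042
Real growth factor = 1.08898208 / 1.05231042 = 1.03484871
Annualized real rate = 1.03484871^(1/2) − 1 = 1.7275% → 173 basis points.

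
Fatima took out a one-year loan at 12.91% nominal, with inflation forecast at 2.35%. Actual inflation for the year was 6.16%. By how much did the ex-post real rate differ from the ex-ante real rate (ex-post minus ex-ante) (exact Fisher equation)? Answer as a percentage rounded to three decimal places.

Ex-ante: (1 + 0.1291)/(1 + 0.0235) − 1 = 10.3175%
Ex-post: (1 + 0.1291)/(1 + 0.0616) − 1 = 6.3583%
Difference (ex-post − ex-ante) = -3.9592% → -3.959%.

-3.959%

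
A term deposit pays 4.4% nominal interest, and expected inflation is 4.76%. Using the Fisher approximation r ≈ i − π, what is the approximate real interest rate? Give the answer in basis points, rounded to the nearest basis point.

r ≈ i − π = 4.4% − 4.76% = -36 basis points.

-36 basis points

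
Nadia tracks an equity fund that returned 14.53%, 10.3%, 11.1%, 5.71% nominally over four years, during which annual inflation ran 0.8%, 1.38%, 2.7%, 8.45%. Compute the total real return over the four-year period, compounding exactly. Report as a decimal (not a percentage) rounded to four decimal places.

Nominal growth factor = 1.1453 × 1.1030 × 1.1110 × 1.0571 = 1.483628
Price-level growth factor = 1.0080 × 1.0138 × 1.0270 × 1.0845 = 1.138185
Real growth factor = 1.483628 / 1.138185 = 1.303503
Total real return = 1.303503 − 1 → 0.3035.

0.3035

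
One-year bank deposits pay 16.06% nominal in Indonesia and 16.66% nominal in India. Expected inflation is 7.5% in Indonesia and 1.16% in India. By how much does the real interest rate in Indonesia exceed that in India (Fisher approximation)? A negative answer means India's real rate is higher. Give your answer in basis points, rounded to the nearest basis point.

Indonesia: 16.06% − 7.5% = 8.560%
India: 16.66% − 1.16% = 15.500%
Differential = -6.940% → -694 basis points.

-694 basis points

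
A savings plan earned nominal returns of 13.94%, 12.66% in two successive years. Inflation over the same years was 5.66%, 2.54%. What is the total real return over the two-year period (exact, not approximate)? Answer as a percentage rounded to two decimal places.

Compound the nominal returns: 1.1394 × 1.1266 = 1.283648.
Compound inflation: 1.0566 × 1.0254 = 1.083438.
Deflate: 1.283648 / 1.083438 = 1.184792.
Total real return = 1.184792 − 1 → 18.48%.

18.48%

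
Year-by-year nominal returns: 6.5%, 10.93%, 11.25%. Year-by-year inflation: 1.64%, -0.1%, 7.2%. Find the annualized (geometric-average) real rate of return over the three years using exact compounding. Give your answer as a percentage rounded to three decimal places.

6.486%

Nominal growth factor = 1.0650 × 1.1093 × 1.1125 = 1.31431251
Price-level growth factor = 1.0164 × 0.9990 × 1.0720 = 1.08849122
Real growth factor = 1.31431251 / 1.08849122 = 1.20746266
Annualized real rate = 1.20746266^(1/3) − 1 = 6.4857% → 6.486%.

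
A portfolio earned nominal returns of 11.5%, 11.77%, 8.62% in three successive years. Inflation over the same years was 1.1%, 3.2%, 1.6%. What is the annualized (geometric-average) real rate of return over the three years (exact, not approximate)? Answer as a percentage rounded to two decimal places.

Compound the nominal returns: 1.1150 × 1.1177 × 1.0862 = 1.35366100.
Compound inflation: 1.0110 × 1.0320 × 1.0160 = 1.06004563.
Deflate: 1.35366100 / 1.06004563 = 1.27698371.
Annualized real rate = 1.27698371^(1/3) − 1 = 8.4914% → 8.49%.

8.49%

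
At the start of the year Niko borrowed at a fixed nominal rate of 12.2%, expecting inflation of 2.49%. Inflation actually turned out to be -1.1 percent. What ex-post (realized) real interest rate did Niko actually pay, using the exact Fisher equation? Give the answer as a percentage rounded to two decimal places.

13.45%

Ex-post: (1 + 0.1220)/(1 − 0.0110) − 1 = 13.4479%
So the realized real rate is 13.45%.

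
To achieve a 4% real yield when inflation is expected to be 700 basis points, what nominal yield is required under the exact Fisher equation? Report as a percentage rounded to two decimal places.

(1 + i) = (1 + r)(1 + π) = 1.04000 × 1.07000 = 1.11280
i = 1.11280 − 1, so the required nominal rate is 11.28%.

11.28%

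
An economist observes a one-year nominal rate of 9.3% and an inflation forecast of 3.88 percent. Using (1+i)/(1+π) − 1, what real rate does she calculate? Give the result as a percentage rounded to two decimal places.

By the Fisher equation, 1 + r = (1 + i)/(1 + π).
1 + r = 1.09300 / 1.03880 = 1.052176
r = 1.052176 − 1 = 5.2176%, i.e. 5.22%.

5.22%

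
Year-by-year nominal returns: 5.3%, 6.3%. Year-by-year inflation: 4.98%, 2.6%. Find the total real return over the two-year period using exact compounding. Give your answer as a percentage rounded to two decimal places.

3.92%

Compound the nominal returns: 1.0530 × 1.0630 = 1.119339.
Compound inflation: 1.0498 × 1.0260 = 1.077095.
Deflate: 1.119339 / 1.077095 = 1.039221.
Total real return = 1.039221 − 1 → 3.92%.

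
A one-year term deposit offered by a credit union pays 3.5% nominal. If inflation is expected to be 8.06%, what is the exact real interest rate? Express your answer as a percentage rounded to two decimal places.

1 + r = 1.03500 / 1.08060 = 0.957801
r = 0.957801 − 1 = -4.2199%, i.e. -4.22%.

-4.22%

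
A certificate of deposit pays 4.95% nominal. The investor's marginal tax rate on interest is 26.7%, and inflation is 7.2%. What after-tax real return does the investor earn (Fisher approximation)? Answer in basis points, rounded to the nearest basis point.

After-tax nominal return = 4.95% × (1 − 0.267) = 3.62835%.
r ≈ 3.62835% − 7.2% → -357 basis points.

-357 basis points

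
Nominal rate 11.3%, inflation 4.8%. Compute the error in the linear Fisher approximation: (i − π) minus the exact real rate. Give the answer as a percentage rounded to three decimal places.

0.298%

Approximate: r ≈ 11.300% − 4.800% = 6.5000%
Exact: (1 + 0.1130)/(1 + 0.0480) − 1 = 6.2023%
Error = 6.5000% − 6.2023% = 0.2977% → 0.298%.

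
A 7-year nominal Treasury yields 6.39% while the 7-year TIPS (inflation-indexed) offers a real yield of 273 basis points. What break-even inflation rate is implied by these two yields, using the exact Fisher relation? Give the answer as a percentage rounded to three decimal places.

3.563%

(1 + π) = (1 + i)/(1 + r) = 1.06390 / 1.02730 = 1.035627
Break-even inflation = 1.035627 − 1 → 3.563%.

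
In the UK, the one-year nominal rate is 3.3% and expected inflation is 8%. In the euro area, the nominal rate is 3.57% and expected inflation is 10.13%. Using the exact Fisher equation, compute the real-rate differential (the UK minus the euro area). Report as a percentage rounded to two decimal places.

1.60%

The UK: (1 + 0.0330)/(1 + 0.0800) − 1 = -4.3519%
The euro area: (1 + 0.0357)/(1 + 0.1013) − 1 = -5.9566%
Differential = -4.3519% − (-5.9566%) = 1.6047% → 1.60%.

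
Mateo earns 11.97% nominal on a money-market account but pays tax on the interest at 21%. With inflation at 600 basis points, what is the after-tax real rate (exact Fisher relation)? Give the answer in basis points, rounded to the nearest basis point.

After-tax nominal return = 11.97% × (1 − 0.21) = 9.4563%.
1 + r = 1.094563 / 1.06000 = 1.032607
After-tax real rate = 1.032607 − 1 → 326 basis points.

326 basis points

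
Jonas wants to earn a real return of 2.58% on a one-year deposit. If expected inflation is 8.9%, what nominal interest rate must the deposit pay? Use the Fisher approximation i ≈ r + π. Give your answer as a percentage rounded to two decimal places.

i ≈ r + π = 2.58% + 8.9% = 11.48%.

11.48%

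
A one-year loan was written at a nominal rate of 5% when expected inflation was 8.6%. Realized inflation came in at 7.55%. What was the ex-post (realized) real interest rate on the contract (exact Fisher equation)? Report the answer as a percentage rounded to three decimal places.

Ex-post: (1 + 0.0500)/(1 + 0.0755) − 1 = -2.3710%
So the realized real rate is -2.371%.

-2.371%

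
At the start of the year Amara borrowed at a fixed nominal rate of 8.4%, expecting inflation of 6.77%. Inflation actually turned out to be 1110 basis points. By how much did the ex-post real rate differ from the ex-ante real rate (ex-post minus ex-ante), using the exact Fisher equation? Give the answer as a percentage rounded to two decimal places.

-3.96%

Ex-ante: (1 + 0.0840)/(1 + 0.0677) − 1 = 1.5266%
Ex-post: (1 + 0.0840)/(1 + 0.1110) − 1 = -2.4302%
Difference (ex-post − ex-ante) = -3.9569% → -3.96%.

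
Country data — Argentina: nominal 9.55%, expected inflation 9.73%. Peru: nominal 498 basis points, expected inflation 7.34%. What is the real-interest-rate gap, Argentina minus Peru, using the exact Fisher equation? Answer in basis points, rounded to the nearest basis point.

203 basis points

Argentina: (1 + 0.0955)/(1 + 0.0973) − 1 = -0.1640%
Peru: (1 + 0.0498)/(1 + 0.0734) − 1 = -2.1986%
Differential = -0.1640% − (-2.1986%) = 2.0346% → 203 basis points.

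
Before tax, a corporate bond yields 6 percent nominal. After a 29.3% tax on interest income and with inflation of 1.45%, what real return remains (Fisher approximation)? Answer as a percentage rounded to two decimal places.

2.79%

After-tax nominal return = 6% × (1 − 0.293) = 4.2420%.
r ≈ 4.2420% − 1.45% → 2.79%.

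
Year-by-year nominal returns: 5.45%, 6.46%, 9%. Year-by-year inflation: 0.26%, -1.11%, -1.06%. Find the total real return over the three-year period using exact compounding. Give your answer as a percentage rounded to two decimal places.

24.74%

Nominal growth factor = 1.0545 × 1.0646 × 1.0900 = 1.223657
Price-level growth factor = 1.0026 × 0.9889 × 0.9894 = 0.980962
Real growth factor = 1.223657 / 0.980962 = 1.247405
Total real return = 1.247405 − 1 → 24.74%.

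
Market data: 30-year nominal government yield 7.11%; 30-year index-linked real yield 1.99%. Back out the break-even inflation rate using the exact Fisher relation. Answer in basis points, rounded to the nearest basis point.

502 basis points

(1 + π) = (1 + i)/(1 + r) = 1.07110 / 1.01990 = 1.050201
Break-even inflation = 1.050201 − 1 → 502 basis points.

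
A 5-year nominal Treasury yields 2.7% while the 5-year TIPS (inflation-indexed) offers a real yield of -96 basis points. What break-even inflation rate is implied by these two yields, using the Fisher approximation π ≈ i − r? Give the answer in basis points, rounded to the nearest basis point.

366 basis points

π ≈ i − r = 2.7% − (-0.96%) → 366 basis points.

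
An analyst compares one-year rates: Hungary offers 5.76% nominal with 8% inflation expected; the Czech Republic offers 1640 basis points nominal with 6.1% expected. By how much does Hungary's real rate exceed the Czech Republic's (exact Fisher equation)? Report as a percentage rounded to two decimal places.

Hungary: (1 + 0.0576)/(1 + 0.0800) − 1 = -2.0741%
The Czech Republic: (1 + 0.1640)/(1 + 0.0610) − 1 = 9.7078%
Differential = -2.0741% − 9.7078% = -11.7819% → -11.78%.

-11.78%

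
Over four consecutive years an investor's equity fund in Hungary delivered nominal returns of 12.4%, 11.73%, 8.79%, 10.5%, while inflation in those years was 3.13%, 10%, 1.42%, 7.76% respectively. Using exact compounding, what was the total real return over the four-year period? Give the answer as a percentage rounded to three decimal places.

21.767%

Compound the nominal returns: 1.1240 × 1.1173 × 1.0879 × 1.1050 = 1.509689.
Compound inflation: 1.0313 × 1.1000 × 1.0142 × 1.0776 = 1.239821.
Deflate: 1.509689 / 1.239821 = 1.217667.
Total real return = 1.217667 − 1 → 21.767%.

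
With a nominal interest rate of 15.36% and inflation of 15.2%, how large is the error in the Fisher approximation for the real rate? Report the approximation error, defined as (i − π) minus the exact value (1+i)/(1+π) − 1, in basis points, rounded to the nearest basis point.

Approximate: r ≈ 15.360% − 15.200% = 0.1600%
Exact: (1 + 0.1536)/(1 + 0.1520) − 1 = 0.1389%
Error = 0.1600% − 0.1389% = 0.0211% → 2 basis points.

2 basis points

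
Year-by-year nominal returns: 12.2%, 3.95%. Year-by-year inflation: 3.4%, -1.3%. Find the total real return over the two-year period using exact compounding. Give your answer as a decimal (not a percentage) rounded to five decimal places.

0.14282

Nominal growth factor = 1.1220 × 1.0395 = 1.1663190
Price-level growth factor = 1.0340 × 0.9870 = 1.0205580
Real growth factor = 1.1663190 / 1.0205580 = 1.1428248
Total real return = 1.1428248 − 1 → 0.14282.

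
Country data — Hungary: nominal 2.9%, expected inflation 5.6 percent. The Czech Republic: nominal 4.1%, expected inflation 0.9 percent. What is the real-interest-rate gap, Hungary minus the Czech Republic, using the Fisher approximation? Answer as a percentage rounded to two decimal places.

Hungary: 2.9% − 5.6% = -2.700%
The Czech Republic: 4.1% − 0.9% = 3.200%
Differential = -5.900% → -5.90%.

-5.90%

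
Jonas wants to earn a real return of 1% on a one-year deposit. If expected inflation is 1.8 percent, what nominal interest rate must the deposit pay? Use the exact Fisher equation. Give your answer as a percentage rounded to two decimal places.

(1 + i) = (1 + r)(1 + π) = 1.01000 × 1.01800 = 1.02818
i = 1.02818 − 1, so the required nominal rate is 2.82%.

2.82%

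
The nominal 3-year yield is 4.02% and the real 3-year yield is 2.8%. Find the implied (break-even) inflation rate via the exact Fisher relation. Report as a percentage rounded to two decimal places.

1.19%

(1 + π) = (1 + i)/(1 + r) = 1.04020 / 1.02800 = 1.011868
Break-even inflation = 1.011868 − 1 → 1.19%.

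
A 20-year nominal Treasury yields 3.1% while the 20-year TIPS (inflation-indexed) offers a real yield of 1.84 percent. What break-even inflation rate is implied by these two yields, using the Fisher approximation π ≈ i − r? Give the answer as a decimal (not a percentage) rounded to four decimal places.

π ≈ i − r = 3.1% − 1.84% → 0.0126.

0.0126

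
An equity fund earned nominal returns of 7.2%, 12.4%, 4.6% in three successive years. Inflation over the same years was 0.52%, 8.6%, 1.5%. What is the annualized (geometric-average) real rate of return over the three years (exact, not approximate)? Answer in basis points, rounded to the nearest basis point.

Nominal growth factor = 1.0720 × 1.1240 × 1.0460 = 1.26035469
Price-level growth factor = 1.0052 × 1.0860 × 1.0150 = 1.10802191
Real growth factor = 1.26035469 / 1.10802191 = 1.13748174
Annualized real rate = 1.13748174^(1/3) − 1 = 4.3874% → 439 basis points.

439 basis points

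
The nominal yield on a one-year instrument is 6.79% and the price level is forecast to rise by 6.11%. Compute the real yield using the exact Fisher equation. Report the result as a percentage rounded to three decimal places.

1 + r = 1.06790 / 1.06110 = 1.006408
r = 1.006408 − 1 = 0.6408%, i.e. 0.641%.

0.641%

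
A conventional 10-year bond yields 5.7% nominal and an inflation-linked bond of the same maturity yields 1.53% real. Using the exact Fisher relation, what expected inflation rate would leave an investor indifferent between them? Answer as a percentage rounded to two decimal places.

4.11%

(1 + π) = (1 + i)/(1 + r) = 1.05700 / 1.01530 = 1.041072
Break-even inflation = 1.041072 − 1 → 4.11%.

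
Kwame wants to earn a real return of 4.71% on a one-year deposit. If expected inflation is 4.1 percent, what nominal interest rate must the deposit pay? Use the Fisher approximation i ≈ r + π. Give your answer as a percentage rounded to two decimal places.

i ≈ r + π = 4.71% + 4.1% = 8.81%.

8.81%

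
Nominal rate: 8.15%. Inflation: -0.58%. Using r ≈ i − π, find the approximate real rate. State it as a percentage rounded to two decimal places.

r ≈ i − π = 8.15% − (-0.58%) = 8.73%.

8.73%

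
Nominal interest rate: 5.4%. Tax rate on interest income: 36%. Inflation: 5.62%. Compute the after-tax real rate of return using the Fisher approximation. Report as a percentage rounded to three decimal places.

-2.164%

After-tax nominal return = 5.4% × (1 − 0.36) = 3.4560%.
r ≈ 3.4560% − 5.62% → -2.164%.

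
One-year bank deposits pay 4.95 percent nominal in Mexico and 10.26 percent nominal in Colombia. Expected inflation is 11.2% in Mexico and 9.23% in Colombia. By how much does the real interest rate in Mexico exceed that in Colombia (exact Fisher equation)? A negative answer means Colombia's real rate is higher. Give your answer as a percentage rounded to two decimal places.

Mexico: (1 + 0.0495)/(1 + 0.1120) − 1 = -5.6205%
Colombia: (1 + 0.1026)/(1 + 0.0923) − 1 = 0.9430%
Differential = -5.6205% − 0.9430% = -6.5635% → -6.56%.

-6.56%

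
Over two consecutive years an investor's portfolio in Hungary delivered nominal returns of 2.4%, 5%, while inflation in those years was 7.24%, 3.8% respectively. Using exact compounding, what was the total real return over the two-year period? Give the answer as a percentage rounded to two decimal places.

Compound the nominal returns: 1.0240 × 1.0500 = 1.075200.
Compound inflation: 1.0724 × 1.0380 = 1.113151.
Deflate: 1.075200 / 1.113151 = 0.965907.
Total real return = 0.965907 − 1 → -3.41%.

-3.41%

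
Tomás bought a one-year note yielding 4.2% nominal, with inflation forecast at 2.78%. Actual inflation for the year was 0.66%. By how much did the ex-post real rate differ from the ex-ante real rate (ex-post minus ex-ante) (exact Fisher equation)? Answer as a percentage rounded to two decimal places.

2.14%

Ex-ante: (1 + 0.0420)/(1 + 0.0278) − 1 = 1.3816%
Ex-post: (1 + 0.0420)/(1 + 0.0066) − 1 = 3.5168%
Difference (ex-post − ex-ante) = 2.1352% → 2.14%.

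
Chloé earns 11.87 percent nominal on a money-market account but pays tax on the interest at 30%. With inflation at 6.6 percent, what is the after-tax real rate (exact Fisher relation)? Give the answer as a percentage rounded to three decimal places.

After-tax nominal return = 11.87% × (1 − 0.3) = 8.3090%.
1 + r = 1.08309 / 1.06600 = 1.016032
After-tax real rate = 1.016032 − 1 → 1.603%.

1.603%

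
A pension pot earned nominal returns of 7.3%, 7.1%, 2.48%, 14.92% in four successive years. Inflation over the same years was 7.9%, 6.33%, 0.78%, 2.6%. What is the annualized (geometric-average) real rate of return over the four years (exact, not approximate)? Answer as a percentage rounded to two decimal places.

Compound the nominal returns: 1.0730 × 1.0710 × 1.0248 × 1.1492 = 1.35339300.
Compound inflation: 1.0790 × 1.0633 × 1.0078 × 1.0260 = 1.18631214.
Deflate: 1.35339300 / 1.18631214 = 1.14084056.
Annualized real rate = 1.14084056^(1/4) − 1 = 3.3490% → 3.35%.

3.35%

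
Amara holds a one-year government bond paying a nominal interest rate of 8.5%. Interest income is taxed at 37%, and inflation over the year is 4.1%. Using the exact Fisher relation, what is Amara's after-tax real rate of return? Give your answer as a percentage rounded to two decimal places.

After-tax nominal return = 8.5% × (1 − 0.37) = 5.3550%.
1 + r = 1.05355 / 1.04100 = 1.012056
After-tax real rate = 1.012056 − 1 → 1.21%.

1.21%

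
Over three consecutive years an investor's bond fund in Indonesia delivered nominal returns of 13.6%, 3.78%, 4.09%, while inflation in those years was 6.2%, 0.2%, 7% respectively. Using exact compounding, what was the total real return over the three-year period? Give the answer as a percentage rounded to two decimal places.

7.78%

Compound the nominal returns: 1.1360 × 1.0378 × 1.0409 = 1.227159.
Compound inflation: 1.0620 × 1.0020 × 1.0700 = 1.138613.
Deflate: 1.227159 / 1.138613 = 1.077767.
Total real return = 1.077767 − 1 → 7.78%.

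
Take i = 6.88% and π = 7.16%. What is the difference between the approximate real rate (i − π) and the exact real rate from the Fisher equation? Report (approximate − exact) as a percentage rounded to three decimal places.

-0.019%

Approximate: r ≈ 6.880% − 7.160% = -0.2800%
Exact: (1 + 0.0688)/(1 + 0.0716) − 1 = -0.2613%
Error = -0.2800% − (-0.2613%) = -0.0187% → -0.019%.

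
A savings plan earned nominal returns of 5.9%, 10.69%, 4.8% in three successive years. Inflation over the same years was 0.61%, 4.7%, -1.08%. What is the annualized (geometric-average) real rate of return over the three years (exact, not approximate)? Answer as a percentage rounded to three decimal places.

5.641%

Compound the nominal returns: 1.0590 × 1.1069 × 1.0480 = 1.22847304.
Compound inflation: 1.0061 × 1.0470 × 0.9892 = 1.04201012.
Deflate: 1.22847304 / 1.04201012 = 1.17894540.
Annualized real rate = 1.17894540^(1/3) − 1 = 5.6407% → 5.641%.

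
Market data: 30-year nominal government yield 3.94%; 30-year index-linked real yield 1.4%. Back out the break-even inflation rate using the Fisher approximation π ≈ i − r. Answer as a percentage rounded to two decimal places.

π ≈ i − r = 3.94% − 1.4% → 2.54%.

2.54%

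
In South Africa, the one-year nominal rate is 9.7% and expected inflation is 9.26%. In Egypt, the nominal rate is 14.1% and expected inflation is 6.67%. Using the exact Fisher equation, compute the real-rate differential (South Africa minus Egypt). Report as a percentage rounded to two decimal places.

South Africa: (1 + 0.0970)/(1 + 0.0926) − 1 = 0.4027%
Egypt: (1 + 0.1410)/(1 + 0.0667) − 1 = 6.9654%
Differential = 0.4027% − 6.9654% = -6.5627% → -6.56%.

-6.56%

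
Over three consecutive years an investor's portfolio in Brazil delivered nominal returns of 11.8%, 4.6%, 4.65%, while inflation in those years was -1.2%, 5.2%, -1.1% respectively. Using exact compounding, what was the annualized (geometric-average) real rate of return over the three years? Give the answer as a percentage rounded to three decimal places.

Nominal growth factor = 1.1180 × 1.0460 × 1.0465 = 1.22380640
Price-level growth factor = 0.9880 × 1.0520 × 0.9890 = 1.02794286
Real growth factor = 1.22380640 / 1.02794286 = 1.19053932
Annualized real rate = 1.19053932^(1/3) − 1 = 5.9859% → 5.986%.

5.986%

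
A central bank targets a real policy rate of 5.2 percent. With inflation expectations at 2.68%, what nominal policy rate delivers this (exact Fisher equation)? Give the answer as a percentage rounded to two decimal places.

(1 + i) = (1 + r)(1 + π) = 1.05200 × 1.02680 = 1.0801936
i = 1.0801936 − 1, so the required nominal rate is 8.02%.

8.02%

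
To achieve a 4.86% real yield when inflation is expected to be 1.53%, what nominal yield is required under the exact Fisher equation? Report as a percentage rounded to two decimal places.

6.46%

(1 + i) = (1 + r)(1 + π) = 1.04860 × 1.01530 = 1.06464358
i = 1.06464358 − 1, so the required nominal rate is 6.46%.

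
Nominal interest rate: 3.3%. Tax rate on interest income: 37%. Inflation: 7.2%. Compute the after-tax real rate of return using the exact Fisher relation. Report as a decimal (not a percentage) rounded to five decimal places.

After-tax nominal return = 3.3% × (1 − 0.37) = 2.0790%.
1 + r = 1.02079 / 1.07200 = 0.952229
After-tax real rate = 0.952229 − 1 → -0.04777.

-0.04777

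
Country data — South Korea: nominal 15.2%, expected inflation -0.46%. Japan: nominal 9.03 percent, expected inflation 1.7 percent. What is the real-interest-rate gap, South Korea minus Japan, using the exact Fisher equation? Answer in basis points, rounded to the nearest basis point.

South Korea: (1 + 0.1520)/(1 − 0.0046) − 1 = 15.7324%
Japan: (1 + 0.0903)/(1 + 0.0170) − 1 = 7.2075%
Differential = 15.7324% − 7.2075% = 8.5249% → 852 basis points.

852 basis points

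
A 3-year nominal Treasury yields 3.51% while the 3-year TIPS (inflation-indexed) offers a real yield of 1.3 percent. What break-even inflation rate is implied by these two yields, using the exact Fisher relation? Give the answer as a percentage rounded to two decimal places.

(1 + π) = (1 + i)/(1 + r) = 1.03510 / 1.01300 = 1.021816
Break-even inflation = 1.021816 − 1 → 2.18%.

2.18%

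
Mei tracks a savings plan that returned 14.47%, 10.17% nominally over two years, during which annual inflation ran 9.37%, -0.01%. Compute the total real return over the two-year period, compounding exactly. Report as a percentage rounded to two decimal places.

Nominal growth factor = 1.1447 × 1.1017 = 1.261116
Price-level growth factor = 1.0937 × 0.9999 = 1.093591
Real growth factor = 1.261116 / 1.093591 = 1.153188
Total real return = 1.153188 − 1 → 15.32%.

15.32%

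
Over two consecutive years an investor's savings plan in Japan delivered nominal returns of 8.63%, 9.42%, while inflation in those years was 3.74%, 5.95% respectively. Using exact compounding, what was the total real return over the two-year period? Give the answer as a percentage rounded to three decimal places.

8.143%

Compound the nominal returns: 1.0863 × 1.0942 = 1.188629.
Compound inflation: 1.0374 × 1.0595 = 1.099125.
Deflate: 1.188629 / 1.099125 = 1.081432.
Total real return = 1.081432 − 1 → 8.143%.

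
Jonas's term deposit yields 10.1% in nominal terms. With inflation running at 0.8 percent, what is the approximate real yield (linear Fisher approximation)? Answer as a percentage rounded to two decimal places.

r ≈ i − π = 10.1% − 0.8% = 9.30%.

9.30%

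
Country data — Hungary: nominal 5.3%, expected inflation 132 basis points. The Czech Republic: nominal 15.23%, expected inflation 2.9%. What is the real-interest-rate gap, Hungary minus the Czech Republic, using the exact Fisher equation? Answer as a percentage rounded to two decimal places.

Hungary: (1 + 0.0530)/(1 + 0.0132) − 1 = 3.9281%
The Czech Republic: (1 + 0.1523)/(1 + 0.0290) − 1 = 11.9825%
Differential = 3.9281% − 11.9825% = -8.0544% → -8.05%.

-8.05%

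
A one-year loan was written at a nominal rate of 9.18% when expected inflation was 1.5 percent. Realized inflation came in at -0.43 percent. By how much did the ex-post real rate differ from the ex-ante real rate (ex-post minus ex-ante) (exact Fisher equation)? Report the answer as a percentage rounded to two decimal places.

2.08%

Ex-ante: (1 + 0.0918)/(1 + 0.0150) − 1 = 7.566502%
Ex-post: (1 + 0.0918)/(1 − 0.0043) − 1 = 9.651501%
Difference (ex-post − ex-ante) = 2.084999% → 2.08%.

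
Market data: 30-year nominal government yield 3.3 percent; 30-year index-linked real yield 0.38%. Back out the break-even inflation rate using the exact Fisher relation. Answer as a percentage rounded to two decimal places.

(1 + π) = (1 + i)/(1 + r) = 1.03300 / 1.00380 = 1.029089
Break-even inflation = 1.029089 − 1 → 2.91%.

2.91%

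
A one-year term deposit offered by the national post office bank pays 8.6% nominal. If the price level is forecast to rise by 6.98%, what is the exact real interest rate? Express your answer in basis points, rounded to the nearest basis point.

1 + r = 1.08600 / 1.06980 = 1.015143
r = 1.015143 − 1 = 1.5143%, i.e. 151 basis points.

151 basis points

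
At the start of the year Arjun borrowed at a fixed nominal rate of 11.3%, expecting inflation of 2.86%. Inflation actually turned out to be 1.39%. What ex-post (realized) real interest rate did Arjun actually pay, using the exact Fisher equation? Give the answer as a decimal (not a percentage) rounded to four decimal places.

Ex-post: (1 + 0.1130)/(1 + 0.0139) − 1 = 9.7741%
So the realized real rate is 0.0977.

0.0977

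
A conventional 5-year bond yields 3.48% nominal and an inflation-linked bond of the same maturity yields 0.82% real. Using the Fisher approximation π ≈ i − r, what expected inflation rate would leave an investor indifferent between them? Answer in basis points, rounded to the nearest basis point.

266 basis points

π ≈ i − r = 3.48% − 0.82% → 266 basis points.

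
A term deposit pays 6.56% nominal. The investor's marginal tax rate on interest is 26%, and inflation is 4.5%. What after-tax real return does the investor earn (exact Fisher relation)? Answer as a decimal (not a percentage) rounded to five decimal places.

0.00339

After-tax nominal return = 6.56% × (1 − 0.26) = 4.8544%.
1 + r = 1.048544 / 1.04500 = 1.003391
After-tax real rate = 1.003391 − 1 → 0.00339.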